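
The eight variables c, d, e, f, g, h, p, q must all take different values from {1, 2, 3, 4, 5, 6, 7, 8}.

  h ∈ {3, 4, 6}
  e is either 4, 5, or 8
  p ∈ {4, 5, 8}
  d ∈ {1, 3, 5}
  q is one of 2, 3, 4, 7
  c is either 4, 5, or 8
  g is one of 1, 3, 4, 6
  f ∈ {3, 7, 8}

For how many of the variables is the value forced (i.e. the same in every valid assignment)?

The 8 variables draw from only 8 values {1, 2, 3, 4, 5, 6, 7, 8}, so each is used; only q can be 2, hence q = 2.
The 7 still-open variables together cover exactly {1, 3, 4, 5, 6, 7, 8} — 7 values for 7 variables — and 7 appears only in f's list, so f = 7.
c, e, p share exactly the 3 values {4, 5, 8}; by pigeonhole those values go to them, so strike 4, 5, 8 from d, g, h.
Determined: f=7, q=2. The other variables each still have more than one consistent value. That makes 2.

2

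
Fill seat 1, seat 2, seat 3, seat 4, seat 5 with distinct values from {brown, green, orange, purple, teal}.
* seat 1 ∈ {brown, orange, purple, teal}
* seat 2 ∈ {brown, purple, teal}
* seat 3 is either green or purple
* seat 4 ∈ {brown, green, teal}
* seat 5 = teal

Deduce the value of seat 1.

seat 5 has just one choice, so seat 5 = teal. Remove teal from seat 1, seat 2, seat 4.
Among the 4 still-open variables, orange fits only seat 1 (and all 4 values in {brown, green, orange, purple} must be used), so seat 1 = orange.

orange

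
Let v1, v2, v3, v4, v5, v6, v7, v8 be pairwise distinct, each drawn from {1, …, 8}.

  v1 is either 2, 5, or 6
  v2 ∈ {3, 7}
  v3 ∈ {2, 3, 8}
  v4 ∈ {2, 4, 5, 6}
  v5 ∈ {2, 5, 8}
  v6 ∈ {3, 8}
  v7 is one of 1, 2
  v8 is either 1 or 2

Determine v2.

7

The 8 variables together cover exactly {1, 2, 3, 4, 5, 6, 7, 8} — 8 values for 8 variables — and 4 appears only in v4's list, so v4 = 4.
Among the 7 still-open variables, 6 fits only v1 (and all 7 values in {1, 2, 3, 5, 6, 7, 8} must be used), so v1 = 6.
Among the 6 still-open variables, 5 fits only v5 (and all 6 values in {1, 2, 3, 5, 7, 8} must be used), so v5 = 5.
The 5 still-open variables draw from only 5 values {1, 2, 3, 7, 8}, so each is used; only v2 can be 7, hence v2 = 7.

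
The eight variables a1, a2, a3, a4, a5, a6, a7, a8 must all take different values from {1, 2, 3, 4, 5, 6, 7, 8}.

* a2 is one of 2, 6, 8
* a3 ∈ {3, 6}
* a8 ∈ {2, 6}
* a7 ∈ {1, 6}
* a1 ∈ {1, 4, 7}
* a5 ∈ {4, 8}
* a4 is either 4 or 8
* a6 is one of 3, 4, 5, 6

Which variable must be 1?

a7

The 8 variables draw from only 8 values {1, 2, 3, 4, 5, 6, 7, 8}, so each is used; only a6 can be 5, hence a6 = 5.
The 7 still-open variables together cover exactly {1, 2, 3, 4, 6, 7, 8} — 7 values for 7 variables — and 3 appears only in a3's list, so a3 = 3.
The 6 still-open variables draw from only 6 values {1, 2, 4, 6, 7, 8}, so each is used; only a1 can be 7, hence a1 = 7.
Among the 5 still-open variables, 1 fits only a7 (and all 5 values in {1, 2, 4, 6, 8} must be used), so a7 = 1.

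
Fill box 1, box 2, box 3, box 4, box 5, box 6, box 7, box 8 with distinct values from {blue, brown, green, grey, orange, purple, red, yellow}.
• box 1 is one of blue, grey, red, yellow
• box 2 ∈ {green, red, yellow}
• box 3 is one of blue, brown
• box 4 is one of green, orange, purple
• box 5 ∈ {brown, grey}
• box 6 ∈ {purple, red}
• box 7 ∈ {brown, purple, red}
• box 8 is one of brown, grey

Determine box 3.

The 8 variables draw from only 8 values {blue, brown, green, grey, orange, purple, red, yellow}, so each is used; only box 4 can be orange, hence box 4 = orange.
The 7 still-open variables together cover exactly {blue, brown, green, grey, purple, red, yellow} — 7 values for 7 variables — and green appears only in box 2's list, so box 2 = green.
The 6 still-open variables together cover exactly {blue, brown, grey, purple, red, yellow} — 6 values for 6 variables — and yellow appears only in box 1's list, so box 1 = yellow.
The 5 still-open variables draw from only 5 values {blue, brown, grey, purple, red}, so each is used; only box 3 can be blue, hence box 3 = blue.

blue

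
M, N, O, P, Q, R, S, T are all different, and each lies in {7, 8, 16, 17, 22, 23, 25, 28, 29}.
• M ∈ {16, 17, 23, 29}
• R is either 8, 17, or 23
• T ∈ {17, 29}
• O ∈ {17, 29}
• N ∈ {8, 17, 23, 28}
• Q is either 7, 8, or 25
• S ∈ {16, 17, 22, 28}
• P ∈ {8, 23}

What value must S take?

22

O and T between them cover only {17, 29} — a naked pair. Remove those values from M, N, R, S.
The 2 variables P and R are confined to {8, 23}, which locks those values in; drop them from M, N, Q.
M's domain is down to {16}, so M = 16. Eliminate 16 elsewhere: S.
N's domain is down to {28}, so N = 28. Remove 28 from S.
So S = 22.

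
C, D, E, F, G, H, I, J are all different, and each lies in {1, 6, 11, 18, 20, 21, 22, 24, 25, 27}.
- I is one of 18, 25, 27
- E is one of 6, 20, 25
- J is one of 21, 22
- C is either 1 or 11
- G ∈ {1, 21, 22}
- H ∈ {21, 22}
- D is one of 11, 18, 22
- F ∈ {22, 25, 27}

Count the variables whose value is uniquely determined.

3

The 2 variables H and J are confined to {21, 22}, which locks those values in; drop them from D, F, G.
G must be 1 (only option left). Remove 1 from C.
C's domain is down to {11}, so C = 11. Remove 11 from D.
D's domain is down to {18}, so D = 18. Remove 18 from I.
F and I between them cover only {25, 27} — a naked pair. Remove those values from E.
Determined: C=11, D=18, G=1. The other variables each still have more than one consistent value. That makes 3.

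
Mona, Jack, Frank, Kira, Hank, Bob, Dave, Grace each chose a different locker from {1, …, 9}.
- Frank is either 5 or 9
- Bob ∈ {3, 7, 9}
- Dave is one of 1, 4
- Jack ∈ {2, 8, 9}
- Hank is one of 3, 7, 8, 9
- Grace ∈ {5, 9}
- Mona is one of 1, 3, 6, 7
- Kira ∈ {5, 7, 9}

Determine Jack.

2

The 2 variables Frank and Grace are confined to {5, 9}, which locks those values in; drop them from Jack, Kira, Hank, Bob.
Kira's domain is down to {7}, so Kira = 7. So Mona, Hank, Bob can't be 7.
That leaves Bob = 3. So Mona, Hank can't be 3.
Hank has just one choice, so Hank = 8. So Jack can't be 8.
So Jack = 2.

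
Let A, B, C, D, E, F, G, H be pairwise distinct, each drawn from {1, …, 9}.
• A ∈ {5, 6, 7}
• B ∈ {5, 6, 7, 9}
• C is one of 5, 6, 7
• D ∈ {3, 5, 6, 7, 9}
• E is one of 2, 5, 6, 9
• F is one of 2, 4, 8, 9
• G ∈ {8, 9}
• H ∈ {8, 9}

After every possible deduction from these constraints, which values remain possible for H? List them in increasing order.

8, 9

The 8 variables together cover exactly {2, 3, 4, 5, 6, 7, 8, 9} — 8 values for 8 variables — and 3 appears only in D's list, so D = 3.
The 7 still-open variables draw from only 7 values {2, 4, 5, 6, 7, 8, 9}, so each is used; only F can be 4, hence F = 4.
The 6 still-open variables draw from only 6 values {2, 5, 6, 7, 8, 9}, so each is used; only E can be 2, hence E = 2.
The 2 variables G and H are confined to {8, 9}, which locks those values in; drop them from B.
No further eliminations apply; H can still be any of 8, 9.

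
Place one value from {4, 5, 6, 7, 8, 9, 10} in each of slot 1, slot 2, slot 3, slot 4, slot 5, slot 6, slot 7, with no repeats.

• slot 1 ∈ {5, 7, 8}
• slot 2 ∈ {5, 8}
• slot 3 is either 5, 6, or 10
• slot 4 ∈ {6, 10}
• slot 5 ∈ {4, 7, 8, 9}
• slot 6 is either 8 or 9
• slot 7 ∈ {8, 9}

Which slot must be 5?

The 7 variables together cover exactly {4, 5, 6, 7, 8, 9, 10} — 7 values for 7 variables — and 4 appears only in slot 5's list, so slot 5 = 4.
The 6 still-open variables draw from only 6 values {5, 6, 7, 8, 9, 10}, so each is used; only slot 1 can be 7, hence slot 1 = 7.
slot 6 and slot 7 between them cover only {8, 9} — a naked pair. Remove those values from slot 2.
So 5 goes to slot 2.

slot 2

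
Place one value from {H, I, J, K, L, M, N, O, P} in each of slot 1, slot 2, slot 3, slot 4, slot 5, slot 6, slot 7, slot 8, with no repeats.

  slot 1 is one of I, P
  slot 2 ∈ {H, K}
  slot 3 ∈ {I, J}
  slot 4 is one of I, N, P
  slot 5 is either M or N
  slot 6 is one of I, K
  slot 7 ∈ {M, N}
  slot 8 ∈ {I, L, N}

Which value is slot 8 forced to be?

L

The 8 variables draw from only 8 values {H, I, J, K, L, M, N, P}, so each is used; only slot 2 can be H, hence slot 2 = H.
Among the 7 still-open variables, J fits only slot 3 (and all 7 values in {I, J, K, L, M, N, P} must be used), so slot 3 = J.
The 6 still-open variables together cover exactly {I, K, L, M, N, P} — 6 values for 6 variables — and K appears only in slot 6's list, so slot 6 = K.
The 5 still-open variables together cover exactly {I, L, M, N, P} — 5 values for 5 variables — and L appears only in slot 8's list, so slot 8 = L.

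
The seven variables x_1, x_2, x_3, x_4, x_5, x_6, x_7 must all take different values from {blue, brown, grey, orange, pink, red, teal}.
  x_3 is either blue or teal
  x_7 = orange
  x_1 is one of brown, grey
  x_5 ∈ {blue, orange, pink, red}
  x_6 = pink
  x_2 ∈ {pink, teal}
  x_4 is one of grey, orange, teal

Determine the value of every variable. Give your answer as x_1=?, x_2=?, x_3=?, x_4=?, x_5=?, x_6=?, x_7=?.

x_1=brown, x_2=teal, x_3=blue, x_4=grey, x_5=red, x_6=pink, x_7=orange

x_6's domain is down to {pink}, so x_6 = pink. Strike pink from x_2, x_5.
x_7's domain is down to {orange}, so x_7 = orange. Strike orange from x_4, x_5.
x_2's domain is down to {teal}, so x_2 = teal. Remove teal from x_3, x_4.
x_3's domain is down to {blue}, so x_3 = blue. So x_5 can't be blue.
x_4's domain is down to {grey}, so x_4 = grey. So x_1 can't be grey.
x_5 has just one choice, so x_5 = red.
That leaves x_1 = brown.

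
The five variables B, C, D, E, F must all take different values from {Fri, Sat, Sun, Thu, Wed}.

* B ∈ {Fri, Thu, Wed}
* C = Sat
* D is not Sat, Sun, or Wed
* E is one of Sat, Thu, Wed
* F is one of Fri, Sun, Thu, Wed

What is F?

Sun

C's domain is down to {Sat}, so C = Sat. Remove Sat from E.
Among the 4 still-open variables, Sun fits only F (and all 4 values in {Fri, Sun, Thu, Wed} must be used), so F = Sun.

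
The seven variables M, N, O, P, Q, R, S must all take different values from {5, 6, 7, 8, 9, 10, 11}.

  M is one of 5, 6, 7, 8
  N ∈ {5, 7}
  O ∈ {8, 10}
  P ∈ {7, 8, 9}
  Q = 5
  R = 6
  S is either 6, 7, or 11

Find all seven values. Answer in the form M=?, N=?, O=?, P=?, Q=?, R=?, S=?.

Q's domain is down to {5}, so Q = 5. Eliminate 5 elsewhere: M, N.
R's domain is down to {6}, so R = 6. Eliminate 6 elsewhere: M, S.
N has just one choice, so N = 7. So M, P, S can't be 7.
S has just one choice, so S = 11.
That leaves M = 8. Remove 8 from O, P.
O must be 10 (only option left).
P must be 9 (only option left).

M=8, N=7, O=10, P=9, Q=5, R=6, S=11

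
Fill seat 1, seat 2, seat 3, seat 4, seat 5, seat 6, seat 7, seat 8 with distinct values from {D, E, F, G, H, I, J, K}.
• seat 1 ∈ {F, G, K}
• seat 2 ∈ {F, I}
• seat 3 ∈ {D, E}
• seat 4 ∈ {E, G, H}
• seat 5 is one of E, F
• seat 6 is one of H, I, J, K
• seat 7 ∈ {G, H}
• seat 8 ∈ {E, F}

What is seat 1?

K

Among the 8 variables, D fits only seat 3 (and all 8 values in {D, E, F, G, H, I, J, K} must be used), so seat 3 = D.
The 7 still-open variables draw from only 7 values {E, F, G, H, I, J, K}, so each is used; only seat 6 can be J, hence seat 6 = J.
The 6 still-open variables draw from only 6 values {E, F, G, H, I, K}, so each is used; only seat 2 can be I, hence seat 2 = I.
The 5 still-open variables together cover exactly {E, F, G, H, K} — 5 values for 5 variables — and K appears only in seat 1's list, so seat 1 = K.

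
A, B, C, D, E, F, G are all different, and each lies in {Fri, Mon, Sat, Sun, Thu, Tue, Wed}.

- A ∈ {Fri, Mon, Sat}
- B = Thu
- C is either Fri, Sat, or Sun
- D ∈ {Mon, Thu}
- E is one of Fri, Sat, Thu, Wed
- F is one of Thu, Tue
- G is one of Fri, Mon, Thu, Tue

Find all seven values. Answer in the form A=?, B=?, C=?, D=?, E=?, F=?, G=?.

B must be Thu (only option left). Eliminate Thu elsewhere: D, E, F, G.
D must be Mon (only option left). Eliminate Mon elsewhere: A, G.
F must be Tue (only option left). Remove Tue from G.
G has just one choice, so G = Fri. Strike Fri from A, C, E.
A has just one choice, so A = Sat. So C, E can't be Sat.
C's domain is down to {Sun}, so C = Sun.
That leaves E = Wed.

A=Sat, B=Thu, C=Sun, D=Mon, E=Wed, F=Tue, G=Fri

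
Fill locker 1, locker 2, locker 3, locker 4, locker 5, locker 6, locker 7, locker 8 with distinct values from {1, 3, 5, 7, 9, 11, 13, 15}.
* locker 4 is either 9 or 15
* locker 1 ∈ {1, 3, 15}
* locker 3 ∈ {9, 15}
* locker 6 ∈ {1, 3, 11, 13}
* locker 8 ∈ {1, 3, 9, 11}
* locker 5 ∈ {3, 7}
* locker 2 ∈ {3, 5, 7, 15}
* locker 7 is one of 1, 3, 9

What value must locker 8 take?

Among the 8 variables, 5 fits only locker 2 (and all 8 values in {1, 3, 5, 7, 9, 11, 13, 15} must be used), so locker 2 = 5.
Among the 7 still-open variables, 7 fits only locker 5 (and all 7 values in {1, 3, 7, 9, 11, 13, 15} must be used), so locker 5 = 7.
The 6 still-open variables draw from only 6 values {1, 3, 9, 11, 13, 15}, so each is used; only locker 6 can be 13, hence locker 6 = 13.
Among the 5 still-open variables, 11 fits only locker 8 (and all 5 values in {1, 3, 9, 11, 15} must be used), so locker 8 = 11.

11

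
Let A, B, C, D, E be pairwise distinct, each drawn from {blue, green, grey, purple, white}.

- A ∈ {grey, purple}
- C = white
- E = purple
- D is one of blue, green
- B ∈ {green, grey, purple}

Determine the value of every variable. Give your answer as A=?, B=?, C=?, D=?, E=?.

A=grey, B=green, C=white, D=blue, E=purple

C must be white (only option left).
That leaves E = purple. Strike purple from A, B.
A must be grey (only option left). So B can't be grey.
B's domain is down to {green}, so B = green. So D can't be green.
D must be blue (only option left).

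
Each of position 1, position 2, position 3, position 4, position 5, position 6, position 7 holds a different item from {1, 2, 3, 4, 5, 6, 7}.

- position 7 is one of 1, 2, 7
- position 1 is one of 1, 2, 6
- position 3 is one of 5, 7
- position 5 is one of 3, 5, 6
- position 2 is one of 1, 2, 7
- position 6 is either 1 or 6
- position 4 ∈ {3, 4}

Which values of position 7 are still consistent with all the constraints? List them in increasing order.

Among the 7 variables, 4 fits only position 4 (and all 7 values in {1, 2, 3, 4, 5, 6, 7} must be used), so position 4 = 4.
Among the 6 still-open variables, 3 fits only position 5 (and all 6 values in {1, 2, 3, 5, 6, 7} must be used), so position 5 = 3.
The 5 still-open variables draw from only 5 values {1, 2, 5, 6, 7}, so each is used; only position 3 can be 5, hence position 3 = 5.
No further eliminations apply; position 7 can still be any of 1, 2, 7.

1, 2, 7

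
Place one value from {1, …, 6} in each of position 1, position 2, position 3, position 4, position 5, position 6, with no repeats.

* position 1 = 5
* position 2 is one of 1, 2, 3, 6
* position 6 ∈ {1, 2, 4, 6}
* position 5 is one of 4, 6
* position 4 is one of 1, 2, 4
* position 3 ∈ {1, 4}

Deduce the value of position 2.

position 1 must be 5 (only option left).
Among the 5 still-open variables, 3 fits only position 2 (and all 5 values in {1, 2, 3, 4, 6} must be used), so position 2 = 3.

3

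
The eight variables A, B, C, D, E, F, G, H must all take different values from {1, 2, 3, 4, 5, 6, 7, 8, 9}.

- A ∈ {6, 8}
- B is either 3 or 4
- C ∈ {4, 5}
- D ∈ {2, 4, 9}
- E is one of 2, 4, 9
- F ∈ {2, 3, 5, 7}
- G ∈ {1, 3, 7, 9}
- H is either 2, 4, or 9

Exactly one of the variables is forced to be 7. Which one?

The 3 variables D, E, H are confined to {2, 4, 9}, which locks those values in; drop them from B, C, F, G.
B must be 3 (only option left). So F, G can't be 3.
C must be 5 (only option left). Strike 5 from F.
So 7 goes to F.

F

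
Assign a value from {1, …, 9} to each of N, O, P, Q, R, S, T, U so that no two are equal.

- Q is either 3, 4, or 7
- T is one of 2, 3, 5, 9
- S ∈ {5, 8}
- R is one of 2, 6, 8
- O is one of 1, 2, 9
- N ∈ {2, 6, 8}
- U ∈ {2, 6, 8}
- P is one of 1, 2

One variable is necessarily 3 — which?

N, R, U share exactly the 3 values {2, 6, 8}; by pigeonhole those values go to them, so strike 2, 6, 8 from O, P, S, T.
P must be 1 (only option left). Remove 1 from O.
S must be 5 (only option left). So T can't be 5.
O's domain is down to {9}, so O = 9. Remove 9 from T.
So 3 goes to T.

T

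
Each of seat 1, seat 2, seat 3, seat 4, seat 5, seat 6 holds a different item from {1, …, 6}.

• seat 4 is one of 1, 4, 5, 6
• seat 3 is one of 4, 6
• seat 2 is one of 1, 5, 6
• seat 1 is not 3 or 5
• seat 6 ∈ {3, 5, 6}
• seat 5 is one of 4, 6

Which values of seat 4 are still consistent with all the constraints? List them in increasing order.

1, 5

The 6 variables together cover exactly {1, 2, 3, 4, 5, 6} — 6 values for 6 variables — and 2 appears only in seat 1's list, so seat 1 = 2.
Among the 5 still-open variables, 3 fits only seat 6 (and all 5 values in {1, 3, 4, 5, 6} must be used), so seat 6 = 3.
seat 3 and seat 5 between them cover only {4, 6} — a naked pair. Remove those values from seat 2, seat 4.
No further eliminations apply; seat 4 can still be any of 1, 5.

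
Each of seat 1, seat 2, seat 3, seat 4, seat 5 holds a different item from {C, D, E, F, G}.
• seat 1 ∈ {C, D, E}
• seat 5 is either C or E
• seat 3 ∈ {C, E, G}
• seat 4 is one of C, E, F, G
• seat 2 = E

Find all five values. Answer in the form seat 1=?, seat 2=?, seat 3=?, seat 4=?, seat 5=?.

seat 1=D, seat 2=E, seat 3=G, seat 4=F, seat 5=C

seat 2 has just one choice, so seat 2 = E. Strike E from seat 1, seat 3, seat 4, seat 5.
seat 5 has just one choice, so seat 5 = C. Eliminate C elsewhere: seat 1, seat 3, seat 4.
That leaves seat 1 = D.
seat 3's domain is down to {G}, so seat 3 = G. Strike G from seat 4.
seat 4 must be F (only option left).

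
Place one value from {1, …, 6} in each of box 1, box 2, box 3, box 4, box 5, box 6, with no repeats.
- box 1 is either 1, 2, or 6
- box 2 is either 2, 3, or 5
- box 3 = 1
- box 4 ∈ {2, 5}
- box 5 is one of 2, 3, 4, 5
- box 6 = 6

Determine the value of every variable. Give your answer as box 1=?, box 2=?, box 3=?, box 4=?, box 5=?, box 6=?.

box 3's domain is down to {1}, so box 3 = 1. So box 1 can't be 1.
box 6 has just one choice, so box 6 = 6. Eliminate 6 elsewhere: box 1.
box 1 has just one choice, so box 1 = 2. Remove 2 from box 2, box 4, box 5.
box 4 must be 5 (only option left). So box 2, box 5 can't be 5.
box 2 must be 3 (only option left). Eliminate 3 elsewhere: box 5.
box 5 has just one choice, so box 5 = 4.

box 1=2, box 2=3, box 3=1, box 4=5, box 5=4, box 6=6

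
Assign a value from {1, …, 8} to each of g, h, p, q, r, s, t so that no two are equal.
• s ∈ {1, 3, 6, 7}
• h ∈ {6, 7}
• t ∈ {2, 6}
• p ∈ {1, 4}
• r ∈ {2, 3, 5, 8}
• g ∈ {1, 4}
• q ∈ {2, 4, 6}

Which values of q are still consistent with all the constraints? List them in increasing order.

2, 6

The 2 variables g and p are confined to {1, 4}, which locks those values in; drop them from q, s.
q and t between them cover only {2, 6} — a naked pair. Remove those values from h, r, s.
That leaves h = 7. Eliminate 7 elsewhere: s.
s must be 3 (only option left). So r can't be 3.
No further eliminations apply; q can still be any of 2, 6.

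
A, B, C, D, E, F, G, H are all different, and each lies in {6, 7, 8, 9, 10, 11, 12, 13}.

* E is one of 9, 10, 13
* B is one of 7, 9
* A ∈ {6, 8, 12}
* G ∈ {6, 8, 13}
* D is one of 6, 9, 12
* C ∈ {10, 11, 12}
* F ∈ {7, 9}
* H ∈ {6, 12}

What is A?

Among the 8 variables, 11 fits only C (and all 8 values in {6, 7, 8, 9, 10, 11, 12, 13} must be used), so C = 11.
Among the 7 still-open variables, 10 fits only E (and all 7 values in {6, 7, 8, 9, 10, 12, 13} must be used), so E = 10.
Among the 6 still-open variables, 13 fits only G (and all 6 values in {6, 7, 8, 9, 12, 13} must be used), so G = 13.
The 5 still-open variables together cover exactly {6, 7, 8, 9, 12} — 5 values for 5 variables — and 8 appears only in A's list, so A = 8.

8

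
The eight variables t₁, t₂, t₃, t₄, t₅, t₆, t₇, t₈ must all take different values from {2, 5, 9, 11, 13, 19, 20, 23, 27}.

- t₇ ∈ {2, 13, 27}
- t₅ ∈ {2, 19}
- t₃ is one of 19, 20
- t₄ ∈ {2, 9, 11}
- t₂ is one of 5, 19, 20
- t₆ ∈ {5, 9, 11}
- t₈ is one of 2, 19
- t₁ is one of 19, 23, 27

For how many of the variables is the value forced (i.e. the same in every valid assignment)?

2

t₅ and t₈ between them cover only {2, 19} — a naked pair. Remove those values from t₁, t₂, t₃, t₄, t₇.
t₃ has just one choice, so t₃ = 20. Remove 20 from t₂.
t₂'s domain is down to {5}, so t₂ = 5. Remove 5 from t₆.
Determined: t₂=5, t₃=20. The other variables each still have more than one consistent value. That makes 2.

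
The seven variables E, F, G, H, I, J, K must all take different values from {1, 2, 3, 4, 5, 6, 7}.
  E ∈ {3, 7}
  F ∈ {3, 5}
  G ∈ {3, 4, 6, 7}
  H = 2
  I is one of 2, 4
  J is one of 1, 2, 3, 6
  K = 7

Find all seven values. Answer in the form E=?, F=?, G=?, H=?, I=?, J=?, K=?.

H must be 2 (only option left). So I, J can't be 2.
I has just one choice, so I = 4. Eliminate 4 elsewhere: G.
K's domain is down to {7}, so K = 7. Eliminate 7 elsewhere: E, G.
E must be 3 (only option left). Strike 3 from F, G, J.
That leaves F = 5.
That leaves G = 6. Remove 6 from J.
J must be 1 (only option left).

E=3, F=5, G=6, H=2, I=4, J=1, K=7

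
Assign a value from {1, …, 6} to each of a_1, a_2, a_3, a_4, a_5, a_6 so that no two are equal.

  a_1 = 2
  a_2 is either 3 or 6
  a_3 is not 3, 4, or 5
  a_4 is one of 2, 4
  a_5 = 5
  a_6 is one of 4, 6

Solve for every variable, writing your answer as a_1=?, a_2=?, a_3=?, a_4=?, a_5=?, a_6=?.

a_1=2, a_2=3, a_3=1, a_4=4, a_5=5, a_6=6

a_1's domain is down to {2}, so a_1 = 2. Eliminate 2 elsewhere: a_3, a_4.
That leaves a_4 = 4. Remove 4 from a_6.
a_5 has just one choice, so a_5 = 5.
a_6 must be 6 (only option left). Remove 6 from a_2, a_3.
a_2's domain is down to {3}, so a_2 = 3.
a_3's domain is down to {1}, so a_3 = 1.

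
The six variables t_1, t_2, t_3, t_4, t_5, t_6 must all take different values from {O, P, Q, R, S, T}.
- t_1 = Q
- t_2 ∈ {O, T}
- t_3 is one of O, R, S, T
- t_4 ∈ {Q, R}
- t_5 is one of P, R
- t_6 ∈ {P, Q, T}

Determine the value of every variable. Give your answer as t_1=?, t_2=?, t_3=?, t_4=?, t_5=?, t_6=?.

t_1=Q, t_2=O, t_3=S, t_4=R, t_5=P, t_6=T

t_1's domain is down to {Q}, so t_1 = Q. Eliminate Q elsewhere: t_4, t_6.
t_4 must be R (only option left). Remove R from t_3, t_5.
That leaves t_5 = P. So t_6 can't be P.
That leaves t_6 = T. Eliminate T elsewhere: t_2, t_3.
t_2's domain is down to {O}, so t_2 = O. Strike O from t_3.
t_3 must be S (only option left).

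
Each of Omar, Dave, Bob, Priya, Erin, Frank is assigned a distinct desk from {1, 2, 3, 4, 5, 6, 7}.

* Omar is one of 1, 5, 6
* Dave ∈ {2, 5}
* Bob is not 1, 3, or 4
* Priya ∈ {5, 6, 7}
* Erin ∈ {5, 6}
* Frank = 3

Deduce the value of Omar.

Frank's domain is down to {3}, so Frank = 3.
The 5 still-open variables draw from only 5 values {1, 2, 5, 6, 7}, so each is used; only Omar can be 1, hence Omar = 1.

1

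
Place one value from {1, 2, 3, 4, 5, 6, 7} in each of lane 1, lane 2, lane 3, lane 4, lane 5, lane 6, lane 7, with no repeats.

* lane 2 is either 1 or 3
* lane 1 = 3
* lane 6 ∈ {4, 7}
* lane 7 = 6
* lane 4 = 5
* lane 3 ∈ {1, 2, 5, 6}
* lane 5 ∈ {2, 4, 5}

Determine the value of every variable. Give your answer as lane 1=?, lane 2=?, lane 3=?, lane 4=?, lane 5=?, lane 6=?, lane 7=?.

lane 1=3, lane 2=1, lane 3=2, lane 4=5, lane 5=4, lane 6=7, lane 7=6

lane 1's domain is down to {3}, so lane 1 = 3. Remove 3 from lane 2.
lane 2's domain is down to {1}, so lane 2 = 1. Eliminate 1 elsewhere: lane 3.
lane 4's domain is down to {5}, so lane 4 = 5. So lane 3, lane 5 can't be 5.
lane 7's domain is down to {6}, so lane 7 = 6. Strike 6 from lane 3.
That leaves lane 3 = 2. So lane 5 can't be 2.
That leaves lane 5 = 4. Remove 4 from lane 6.
lane 6 must be 7 (only option left).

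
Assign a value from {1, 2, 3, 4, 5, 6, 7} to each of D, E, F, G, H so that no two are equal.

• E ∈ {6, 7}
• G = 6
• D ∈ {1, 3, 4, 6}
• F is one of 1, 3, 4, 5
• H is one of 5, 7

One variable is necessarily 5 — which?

H

G must be 6 (only option left). So D, E can't be 6.
E has just one choice, so E = 7. So H can't be 7.
So 5 goes to H.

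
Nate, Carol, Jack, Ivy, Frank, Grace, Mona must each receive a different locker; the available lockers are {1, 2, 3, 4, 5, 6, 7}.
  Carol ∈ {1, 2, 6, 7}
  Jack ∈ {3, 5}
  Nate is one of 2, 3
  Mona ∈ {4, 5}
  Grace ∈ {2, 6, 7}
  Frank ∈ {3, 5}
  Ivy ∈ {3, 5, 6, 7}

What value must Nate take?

The 7 variables together cover exactly {1, 2, 3, 4, 5, 6, 7} — 7 values for 7 variables — and 1 appears only in Carol's list, so Carol = 1.
The 6 still-open variables together cover exactly {2, 3, 4, 5, 6, 7} — 6 values for 6 variables — and 4 appears only in Mona's list, so Mona = 4.
Jack and Frank share exactly the 2 values {3, 5}; by pigeonhole those values go to them, so strike 3, 5 from Nate, Ivy.
So Nate = 2.

2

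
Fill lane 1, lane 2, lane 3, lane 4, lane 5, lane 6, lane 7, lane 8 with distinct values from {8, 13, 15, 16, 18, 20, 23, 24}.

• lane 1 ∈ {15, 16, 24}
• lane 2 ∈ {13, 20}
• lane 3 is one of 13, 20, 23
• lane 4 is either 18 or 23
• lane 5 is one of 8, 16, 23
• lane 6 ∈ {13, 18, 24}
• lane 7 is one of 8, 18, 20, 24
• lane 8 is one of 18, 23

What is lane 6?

The 8 variables together cover exactly {8, 13, 15, 16, 18, 20, 23, 24} — 8 values for 8 variables — and 15 appears only in lane 1's list, so lane 1 = 15.
The 7 still-open variables draw from only 7 values {8, 13, 16, 18, 20, 23, 24}, so each is used; only lane 5 can be 16, hence lane 5 = 16.
The 6 still-open variables together cover exactly {8, 13, 18, 20, 23, 24} — 6 values for 6 variables — and 8 appears only in lane 7's list, so lane 7 = 8.
The 5 still-open variables draw from only 5 values {13, 18, 20, 23, 24}, so each is used; only lane 6 can be 24, hence lane 6 = 24.

24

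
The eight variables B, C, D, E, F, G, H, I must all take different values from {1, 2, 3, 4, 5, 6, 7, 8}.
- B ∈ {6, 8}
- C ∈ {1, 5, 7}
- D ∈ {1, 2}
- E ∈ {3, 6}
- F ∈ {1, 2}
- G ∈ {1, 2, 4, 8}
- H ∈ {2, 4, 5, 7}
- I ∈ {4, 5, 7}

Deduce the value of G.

8

Among the 8 variables, 3 fits only E (and all 8 values in {1, 2, 3, 4, 5, 6, 7, 8} must be used), so E = 3.
Among the 7 still-open variables, 6 fits only B (and all 7 values in {1, 2, 4, 5, 6, 7, 8} must be used), so B = 6.
The 6 still-open variables draw from only 6 values {1, 2, 4, 5, 7, 8}, so each is used; only G can be 8, hence G = 8.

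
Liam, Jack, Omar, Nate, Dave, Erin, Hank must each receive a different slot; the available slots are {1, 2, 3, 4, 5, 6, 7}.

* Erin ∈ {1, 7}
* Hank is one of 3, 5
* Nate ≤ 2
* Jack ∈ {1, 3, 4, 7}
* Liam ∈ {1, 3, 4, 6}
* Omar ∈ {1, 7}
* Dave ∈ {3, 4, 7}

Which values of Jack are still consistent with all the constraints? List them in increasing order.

3, 4

Among the 7 variables, 2 fits only Nate (and all 7 values in {1, 2, 3, 4, 5, 6, 7} must be used), so Nate = 2.
The 6 still-open variables together cover exactly {1, 3, 4, 5, 6, 7} — 6 values for 6 variables — and 5 appears only in Hank's list, so Hank = 5.
Among the 5 still-open variables, 6 fits only Liam (and all 5 values in {1, 3, 4, 6, 7} must be used), so Liam = 6.
Omar and Erin share exactly the 2 values {1, 7}; by pigeonhole those values go to them, so strike 1, 7 from Jack, Dave.
No further eliminations apply; Jack can still be any of 3, 4.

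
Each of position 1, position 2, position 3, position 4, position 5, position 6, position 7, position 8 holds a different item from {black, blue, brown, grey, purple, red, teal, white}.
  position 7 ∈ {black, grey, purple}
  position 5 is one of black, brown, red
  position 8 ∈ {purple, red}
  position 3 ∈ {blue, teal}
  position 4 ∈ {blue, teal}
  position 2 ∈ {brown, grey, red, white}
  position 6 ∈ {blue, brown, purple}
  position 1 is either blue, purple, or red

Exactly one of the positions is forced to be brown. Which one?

The 8 variables draw from only 8 values {black, blue, brown, grey, purple, red, teal, white}, so each is used; only position 2 can be white, hence position 2 = white.
The 7 still-open variables draw from only 7 values {black, blue, brown, grey, purple, red, teal}, so each is used; only position 7 can be grey, hence position 7 = grey.
The 6 still-open variables draw from only 6 values {black, blue, brown, purple, red, teal}, so each is used; only position 5 can be black, hence position 5 = black.
The 5 still-open variables together cover exactly {blue, brown, purple, red, teal} — 5 values for 5 variables — and brown appears only in position 6's list, so position 6 = brown.

position 6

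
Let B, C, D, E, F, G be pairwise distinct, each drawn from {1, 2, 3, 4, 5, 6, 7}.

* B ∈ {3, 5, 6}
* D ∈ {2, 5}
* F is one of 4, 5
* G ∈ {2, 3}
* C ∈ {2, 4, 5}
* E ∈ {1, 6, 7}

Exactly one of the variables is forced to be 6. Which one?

The 3 variables C, D, F are confined to {2, 4, 5}, which locks those values in; drop them from B, G.
That leaves G = 3. Remove 3 from B.
So 6 goes to B.

B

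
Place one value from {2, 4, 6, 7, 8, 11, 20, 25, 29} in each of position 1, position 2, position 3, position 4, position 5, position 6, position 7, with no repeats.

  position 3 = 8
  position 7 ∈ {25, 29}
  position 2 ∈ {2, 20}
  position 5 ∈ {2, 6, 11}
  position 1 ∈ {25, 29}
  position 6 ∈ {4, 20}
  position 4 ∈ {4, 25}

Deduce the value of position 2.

position 3's domain is down to {8}, so position 3 = 8.
position 1 and position 7 share exactly the 2 values {25, 29}; by pigeonhole those values go to them, so strike 25, 29 from position 4.
position 4 must be 4 (only option left). Remove 4 from position 6.
position 6 has just one choice, so position 6 = 20. So position 2 can't be 20.
So position 2 = 2.

2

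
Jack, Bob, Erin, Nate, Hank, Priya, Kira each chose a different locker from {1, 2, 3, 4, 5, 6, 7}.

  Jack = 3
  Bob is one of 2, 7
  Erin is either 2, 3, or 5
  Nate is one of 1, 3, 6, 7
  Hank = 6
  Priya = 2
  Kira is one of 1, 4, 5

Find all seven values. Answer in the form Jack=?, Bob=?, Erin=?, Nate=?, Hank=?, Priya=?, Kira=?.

Jack has just one choice, so Jack = 3. So Erin, Nate can't be 3.
Hank has just one choice, so Hank = 6. Eliminate 6 elsewhere: Nate.
Priya's domain is down to {2}, so Priya = 2. Remove 2 from Bob, Erin.
That leaves Bob = 7. Remove 7 from Nate.
That leaves Erin = 5. So Kira can't be 5.
That leaves Nate = 1. Eliminate 1 elsewhere: Kira.
Kira must be 4 (only option left).

Jack=3, Bob=7, Erin=5, Nate=1, Hank=6, Priya=2, Kira=4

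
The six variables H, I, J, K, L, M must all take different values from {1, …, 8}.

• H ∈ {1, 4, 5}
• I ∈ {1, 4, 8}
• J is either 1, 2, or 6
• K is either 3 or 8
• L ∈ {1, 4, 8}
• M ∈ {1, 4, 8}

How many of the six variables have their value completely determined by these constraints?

2

I, L, M between them cover only {1, 4, 8} — a naked triple. Remove those values from H, J, K.
That leaves H = 5.
That leaves K = 3.
Determined: H=5, K=3. The other variables each still have more than one consistent value. That makes 2.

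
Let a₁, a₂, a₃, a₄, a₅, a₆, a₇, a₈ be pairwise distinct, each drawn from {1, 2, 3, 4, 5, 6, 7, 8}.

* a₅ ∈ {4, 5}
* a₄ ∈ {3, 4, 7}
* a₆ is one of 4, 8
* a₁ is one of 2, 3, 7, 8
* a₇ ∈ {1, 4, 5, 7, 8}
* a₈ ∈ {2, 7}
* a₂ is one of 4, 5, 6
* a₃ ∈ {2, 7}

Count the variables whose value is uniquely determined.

The 8 variables together cover exactly {1, 2, 3, 4, 5, 6, 7, 8} — 8 values for 8 variables — and 1 appears only in a₇'s list, so a₇ = 1.
Among the 7 still-open variables, 6 fits only a₂ (and all 7 values in {2, 3, 4, 5, 6, 7, 8} must be used), so a₂ = 6.
The 6 still-open variables together cover exactly {2, 3, 4, 5, 7, 8} — 6 values for 6 variables — and 5 appears only in a₅'s list, so a₅ = 5.
The 2 variables a₃ and a₈ are confined to {2, 7}, which locks those values in; drop them from a₁, a₄.
Determined: a₂=6, a₅=5, a₇=1. The other variables each still have more than one consistent value. That makes 3.

3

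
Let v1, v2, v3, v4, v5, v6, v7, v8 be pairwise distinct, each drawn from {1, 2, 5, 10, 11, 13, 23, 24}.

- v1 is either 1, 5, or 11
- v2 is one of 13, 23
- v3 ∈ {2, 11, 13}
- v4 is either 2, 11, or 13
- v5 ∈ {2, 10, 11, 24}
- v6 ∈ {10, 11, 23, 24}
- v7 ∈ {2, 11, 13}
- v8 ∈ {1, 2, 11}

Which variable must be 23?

The 8 variables draw from only 8 values {1, 2, 5, 10, 11, 13, 23, 24}, so each is used; only v1 can be 5, hence v1 = 5.
Among the 7 still-open variables, 1 fits only v8 (and all 7 values in {1, 2, 10, 11, 13, 23, 24} must be used), so v8 = 1.
The 3 variables v3, v4, v7 are confined to {2, 11, 13}, which locks those values in; drop them from v2, v5, v6.
So 23 goes to v2.

v2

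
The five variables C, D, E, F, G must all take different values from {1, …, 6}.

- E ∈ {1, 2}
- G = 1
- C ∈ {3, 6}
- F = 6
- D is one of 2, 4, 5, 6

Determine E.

2

F's domain is down to {6}, so F = 6. Remove 6 from C, D.
G must be 1 (only option left). Strike 1 from E.
So E = 2.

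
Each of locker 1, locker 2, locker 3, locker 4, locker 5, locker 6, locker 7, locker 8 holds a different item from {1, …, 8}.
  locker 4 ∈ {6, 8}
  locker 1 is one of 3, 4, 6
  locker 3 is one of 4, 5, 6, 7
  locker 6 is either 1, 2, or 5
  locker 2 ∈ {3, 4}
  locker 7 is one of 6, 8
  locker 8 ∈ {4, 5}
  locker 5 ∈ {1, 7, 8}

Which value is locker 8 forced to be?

5

The 8 variables draw from only 8 values {1, 2, 3, 4, 5, 6, 7, 8}, so each is used; only locker 6 can be 2, hence locker 6 = 2.
Among the 7 still-open variables, 1 fits only locker 5 (and all 7 values in {1, 3, 4, 5, 6, 7, 8} must be used), so locker 5 = 1.
The 6 still-open variables draw from only 6 values {3, 4, 5, 6, 7, 8}, so each is used; only locker 3 can be 7, hence locker 3 = 7.
The 5 still-open variables together cover exactly {3, 4, 5, 6, 8} — 5 values for 5 variables — and 5 appears only in locker 8's list, so locker 8 = 5.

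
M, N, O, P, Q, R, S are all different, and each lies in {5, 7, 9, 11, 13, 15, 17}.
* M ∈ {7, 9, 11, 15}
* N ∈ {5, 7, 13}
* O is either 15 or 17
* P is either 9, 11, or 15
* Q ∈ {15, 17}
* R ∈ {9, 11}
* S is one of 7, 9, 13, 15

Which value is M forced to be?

Among the 7 variables, 5 fits only N (and all 7 values in {5, 7, 9, 11, 13, 15, 17} must be used), so N = 5.
The 6 still-open variables together cover exactly {7, 9, 11, 13, 15, 17} — 6 values for 6 variables — and 13 appears only in S's list, so S = 13.
Among the 5 still-open variables, 7 fits only M (and all 5 values in {7, 9, 11, 15, 17} must be used), so M = 7.

7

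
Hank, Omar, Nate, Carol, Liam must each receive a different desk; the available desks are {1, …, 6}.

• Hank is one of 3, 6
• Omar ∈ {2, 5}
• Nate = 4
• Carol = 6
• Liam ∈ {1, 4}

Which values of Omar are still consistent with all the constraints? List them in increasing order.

Nate's domain is down to {4}, so Nate = 4. Remove 4 from Liam.
Carol's domain is down to {6}, so Carol = 6. Eliminate 6 elsewhere: Hank.
Liam has just one choice, so Liam = 1.
That leaves Hank = 3.
No further eliminations apply; Omar can still be any of 2, 5.

2, 5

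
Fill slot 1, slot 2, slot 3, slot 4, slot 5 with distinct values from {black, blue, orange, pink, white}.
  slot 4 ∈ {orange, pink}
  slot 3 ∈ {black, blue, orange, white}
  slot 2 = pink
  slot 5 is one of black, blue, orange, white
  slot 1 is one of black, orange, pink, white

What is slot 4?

slot 2's domain is down to {pink}, so slot 2 = pink. Eliminate pink elsewhere: slot 1, slot 4.
So slot 4 = orange.

orange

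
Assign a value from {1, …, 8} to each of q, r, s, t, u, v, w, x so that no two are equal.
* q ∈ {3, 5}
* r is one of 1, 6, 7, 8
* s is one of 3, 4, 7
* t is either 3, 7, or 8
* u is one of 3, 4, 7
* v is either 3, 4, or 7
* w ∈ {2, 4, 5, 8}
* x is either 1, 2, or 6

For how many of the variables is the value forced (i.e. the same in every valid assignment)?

3

s, u, v share exactly the 3 values {3, 4, 7}; by pigeonhole those values go to them, so strike 3, 4, 7 from q, r, t, w.
q must be 5 (only option left). Strike 5 from w.
That leaves t = 8. Remove 8 from r, w.
w has just one choice, so w = 2. Remove 2 from x.
Determined: q=5, t=8, w=2. The other variables each still have more than one consistent value. That makes 3.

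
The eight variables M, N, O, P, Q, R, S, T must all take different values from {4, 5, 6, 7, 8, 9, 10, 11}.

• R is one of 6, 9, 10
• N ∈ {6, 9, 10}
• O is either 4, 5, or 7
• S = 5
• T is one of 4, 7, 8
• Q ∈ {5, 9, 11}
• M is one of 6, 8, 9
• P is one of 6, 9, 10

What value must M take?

S must be 5 (only option left). Remove 5 from O, Q.
The 7 still-open variables together cover exactly {4, 6, 7, 8, 9, 10, 11} — 7 values for 7 variables — and 11 appears only in Q's list, so Q = 11.
N, P, R between them cover only {6, 9, 10} — a naked triple. Remove those values from M.
So M = 8.

8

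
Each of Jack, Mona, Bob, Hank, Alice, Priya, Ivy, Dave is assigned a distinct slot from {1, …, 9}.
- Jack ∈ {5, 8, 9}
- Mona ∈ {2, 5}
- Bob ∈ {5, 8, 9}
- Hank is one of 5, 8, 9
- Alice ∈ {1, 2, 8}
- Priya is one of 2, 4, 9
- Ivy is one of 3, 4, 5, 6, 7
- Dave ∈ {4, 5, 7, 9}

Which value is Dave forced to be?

7

Jack, Bob, Hank between them cover only {5, 8, 9} — a naked triple. Remove those values from Mona, Alice, Priya, Ivy, Dave.
Mona must be 2 (only option left). Remove 2 from Alice, Priya.
Alice has just one choice, so Alice = 1.
Priya must be 4 (only option left). Strike 4 from Ivy, Dave.
So Dave = 7.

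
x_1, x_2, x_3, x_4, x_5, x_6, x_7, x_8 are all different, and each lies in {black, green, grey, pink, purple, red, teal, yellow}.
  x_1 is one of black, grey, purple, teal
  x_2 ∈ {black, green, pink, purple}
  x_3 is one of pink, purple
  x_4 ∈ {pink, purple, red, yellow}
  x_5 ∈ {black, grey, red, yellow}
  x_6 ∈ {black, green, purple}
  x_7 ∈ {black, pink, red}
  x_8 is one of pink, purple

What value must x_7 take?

The 8 variables together cover exactly {black, green, grey, pink, purple, red, teal, yellow} — 8 values for 8 variables — and teal appears only in x_1's list, so x_1 = teal.
Among the 7 still-open variables, grey fits only x_5 (and all 7 values in {black, green, grey, pink, purple, red, yellow} must be used), so x_5 = grey.
Among the 6 still-open variables, yellow fits only x_4 (and all 6 values in {black, green, pink, purple, red, yellow} must be used), so x_4 = yellow.
Among the 5 still-open variables, red fits only x_7 (and all 5 values in {black, green, pink, purple, red} must be used), so x_7 = red.

red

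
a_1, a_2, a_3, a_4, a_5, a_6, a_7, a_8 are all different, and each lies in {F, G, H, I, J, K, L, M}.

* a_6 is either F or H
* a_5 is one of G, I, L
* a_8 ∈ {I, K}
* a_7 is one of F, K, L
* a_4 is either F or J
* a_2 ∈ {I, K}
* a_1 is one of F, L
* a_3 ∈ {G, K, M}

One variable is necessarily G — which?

a_5

The 8 variables draw from only 8 values {F, G, H, I, J, K, L, M}, so each is used; only a_6 can be H, hence a_6 = H.
The 7 still-open variables draw from only 7 values {F, G, I, J, K, L, M}, so each is used; only a_4 can be J, hence a_4 = J.
Among the 6 still-open variables, M fits only a_3 (and all 6 values in {F, G, I, K, L, M} must be used), so a_3 = M.
Among the 5 still-open variables, G fits only a_5 (and all 5 values in {F, G, I, K, L} must be used), so a_5 = G.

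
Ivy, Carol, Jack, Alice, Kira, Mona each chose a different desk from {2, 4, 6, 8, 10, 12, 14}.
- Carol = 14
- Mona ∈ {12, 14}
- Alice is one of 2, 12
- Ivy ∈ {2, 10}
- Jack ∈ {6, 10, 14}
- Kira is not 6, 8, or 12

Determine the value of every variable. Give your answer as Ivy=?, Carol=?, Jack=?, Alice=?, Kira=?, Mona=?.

Ivy=10, Carol=14, Jack=6, Alice=2, Kira=4, Mona=12

Carol has just one choice, so Carol = 14. So Jack, Kira, Mona can't be 14.
Mona has just one choice, so Mona = 12. Remove 12 from Alice.
That leaves Alice = 2. So Ivy, Kira can't be 2.
Ivy has just one choice, so Ivy = 10. Remove 10 from Jack, Kira.
Jack must be 6 (only option left).
That leaves Kira = 4.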